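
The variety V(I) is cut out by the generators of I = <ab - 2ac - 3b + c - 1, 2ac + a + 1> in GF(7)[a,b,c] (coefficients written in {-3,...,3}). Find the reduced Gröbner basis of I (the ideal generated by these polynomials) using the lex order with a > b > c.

G = {ab + a - 3b + c, ac - 3a - 3, bc + 3b + 2c^2 + c - 1}

f_1 = ab - 2ac - 3b + c - 1, LT = ab.
f_2 = 2ac + a + 1, LT = ac.

S(f_1,f_2): lcm = abc. S = 3ab - 2ac^2 - 3bc + 3b + c^2 - c.
  leading term ab: subtract (3)·f_1 from 3ab - 2ac^2 - 3bc + 3b + c^2 - c → -2ac^2 - ac - 3bc - 2b + c^2 + 3c + 3
  leading term ac^2: subtract (-c)·f_2 from -2ac^2 - ac - 3bc - 2b + c^2 + 3c + 3 → -3bc - 2b + c^2 - 3c + 3
  leading term bc: no divisor's leading term divides it; move -3bc to the remainder.
  leading term b: no divisor's leading term divides it; move -2b to the remainder.
  leading term c^2: no divisor's leading term divides it; move c^2 to the remainder.
  leading term c: no divisor's leading term divides it; move -3c to the remainder.
  leading term 1: no divisor's leading term divides it; move 3 to the remainder.
  remainder -3bc - 2b + c^2 - 3c + 3 ≠ 0; add g_3 = -3bc - 2b + c^2 - 3c + 3 to the basis.

The other S-polynomials (S(f_1,g_3), S(f_2,g_3)) all reduce to 0 modulo the current basis, so we have a Gröbner basis.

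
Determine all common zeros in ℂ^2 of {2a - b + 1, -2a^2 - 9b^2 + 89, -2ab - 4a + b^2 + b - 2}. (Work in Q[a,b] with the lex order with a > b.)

Compute a lex Gröbner basis by Buchberger's algorithm.
f_1 = 2a - b + 1, LT = a.
f_2 = -2a^2 - 9b^2 + 89, LT = a^2.
f_3 = -2ab - 4a + b^2 + b - 2, LT = ab.

S(f_1,f_2): lcm = a^2. S = -1/2ab + 1/2a - 9/2b^2 + 89/2.
  leading term ab: subtract (-1/4b)·f_1 from -1/2ab + 1/2a - 9/2b^2 + 89/2 → 1/2a - 19/4b^2 + 1/4b + 89/2
  leading term a: subtract (1/4)·f_1 from 1/2a - 19/4b^2 + 1/4b + 89/2 → -19/4b^2 + 1/2b + 177/4
  leading term b^2: no divisor's leading term divides it; move -19/4b^2 to the remainder.
  leading term b: no divisor's leading term divides it; move 1/2b to the remainder.
  leading term 1: no divisor's leading term divides it; move 177/4 to the remainder.
  remainder -19/4b^2 + 1/2b + 177/4 ≠ 0; add h_4 = -19/4b^2 + 1/2b + 177/4 to the basis.

S(f_1,f_3): lcm = ab. S = -2a + b - 1.
  leading term a: subtract (-1)·f_1 from -2a + b - 1 → 0
  remainder 0.

S(f_2,f_3): lcm = a^2b. S = -2a^2 + 1/2ab^2 + 1/2ab - a + 9/2b^3 - 89/2b.
  leading term a^2: subtract (-a)·f_1 from -2a^2 + 1/2ab^2 + 1/2ab - a + 9/2b^3 - 89/2b → 1/2ab^2 - 1/2ab + 9/2b^3 - 89/2b
  leading term ab^2: subtract (1/4b^2)·f_1 from 1/2ab^2 - 1/2ab + 9/2b^3 - 89/2b → -1/2ab + 19/4b^3 - 1/4b^2 - 89/2b
  leading term ab: subtract (-1/4b)·f_1 from -1/2ab + 19/4b^3 - 1/4b^2 - 89/2b → 19/4b^3 - 1/2b^2 - 177/4b
  leading term b^3: subtract (-b)·h_4 from 19/4b^3 - 1/2b^2 - 177/4b → 0
  remainder 0.

S(f_1,h_4): leading monomials are coprime, so the S-polynomial reduces to 0 (Buchberger's first criterion).
S(f_2,h_4): leading monomials are coprime, so the S-polynomial reduces to 0 (Buchberger's first criterion).
S(f_3,h_4): lcm = ab^2. S = 40/19ab + 177/19a - 1/2b^3 - 1/2b^2 + b.
  leading term ab: subtract (20/19b)·f_1 from 40/19ab + 177/19a - 1/2b^3 - 1/2b^2 + b → 177/19a - 1/2b^3 + 21/38b^2 - 1/19b
  leading term a: subtract (177/38)·f_1 from 177/19a - 1/2b^3 + 21/38b^2 - 1/19b → -1/2b^3 + 21/38b^2 + 175/38b - 177/38
  leading term b^3: subtract (2/19b)·h_4 from -1/2b^3 + 21/38b^2 + 175/38b - 177/38 → 1/2b^2 - 1/19b - 177/38
  leading term b^2: subtract (-2/19)·h_4 from 1/2b^2 - 1/19b - 177/38 → 0
  remainder 0.

Every S-polynomial of the final basis reduces to 0, so we have a Gröbner basis.
Inter-reduce: drop elements whose leading term is divisible by another's, tail-reduce, and make monic.
Reduced Gröbner basis: {a - 1/2b + 1/2, b^2 - 2/19b - 177/19}.

Since the basis is lex-ordered, b^2 - 2/19b - 177/19 is univariate in b. Its roots are {-3, 59/19}. Back-substituting each root into the other basis elements fixes the other coordinates.
  b = -3: the earlier basis element becomes a + 2 = 0, giving a = -2 — point (-2, -3).
  b = 59/19: the earlier basis element becomes a - 20/19 = 0, giving a = 20/19 — point (20/19, 59/19).
Substituting each solution back into the original system confirms all equations vanish.

{(-2, -3), (20/19, 59/19)}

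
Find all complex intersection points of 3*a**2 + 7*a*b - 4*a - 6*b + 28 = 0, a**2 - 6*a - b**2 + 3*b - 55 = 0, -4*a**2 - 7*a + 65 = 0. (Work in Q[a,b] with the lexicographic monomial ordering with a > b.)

Compute a lex Gröbner basis by Buchberger's algorithm.
f_1 = 3*a**2 + 7*a*b - 4*a - 6*b + 28, LT = a**2.
f_2 = a**2 - 6*a - b**2 + 3*b - 55, LT = a**2.
f_3 = -4*a**2 - 7*a + 65, LT = a**2.

S(f_1,f_2): lcm = a**2. S = 7/3*a*b + 14/3*a + b**2 - 5*b + 193/3.
  leading term a*b: no divisor's leading term divides it; move 7/3*a*b to the remainder.
  leading term a: no divisor's leading term divides it; move 14/3*a to the remainder.
  leading term b**2: no divisor's leading term divides it; move b**2 to the remainder.
  leading term b: no divisor's leading term divides it; move -5*b to the remainder.
  leading term 1: no divisor's leading term divides it; move 193/3 to the remainder.
  remainder 7/3*a*b + 14/3*a + b**2 - 5*b + 193/3 ≠ 0; add h_4 = 7/3*a*b + 14/3*a + b**2 - 5*b + 193/3 to the basis.

S(f_1,f_3): lcm = a**2. S = 7/3*a*b - 37/12*a - 2*b + 307/12.
  leading term a*b: subtract (1)·h_4 from 7/3*a*b - 37/12*a - 2*b + 307/12 → -31/4*a - b**2 + 3*b - 155/4
  leading term a: no divisor's leading term divides it; move -31/4*a to the remainder.
  leading term b**2: no divisor's leading term divides it; move -b**2 to the remainder.
  leading term b: no divisor's leading term divides it; move 3*b to the remainder.
  leading term 1: no divisor's leading term divides it; move -155/4 to the remainder.
  remainder -31/4*a - b**2 + 3*b - 155/4 ≠ 0; add h_5 = -31/4*a - b**2 + 3*b - 155/4 to the basis.

S(f_1,h_4): lcm = a**2*b. S = -2*a**2 + 40/21*a*b**2 + 17/21*a*b - 193/7*a - 2*b**2 + 28/3*b.
  leading term a**2: subtract (-2/3)·f_1 from -2*a**2 + 40/21*a*b**2 + 17/21*a*b - 193/7*a - 2*b**2 + 28/3*b → 40/21*a*b**2 + 115/21*a*b - 635/21*a - 2*b**2 + 16/3*b + 56/3
  leading term a*b**2: subtract (40/49*b)·h_4 from 40/21*a*b**2 + 115/21*a*b - 635/21*a - 2*b**2 + 16/3*b + 56/3 → 5/3*a*b - 635/21*a - 40/49*b**3 + 102/49*b**2 - 2312/49*b + 56/3
  leading term a*b: subtract (5/7)·h_4 from 5/3*a*b - 635/21*a - 40/49*b**3 + 102/49*b**2 - 2312/49*b + 56/3 → -235/7*a - 40/49*b**3 + 67/49*b**2 - 2137/49*b - 191/7
  leading term a: subtract (940/217)·h_5 from -235/7*a - 40/49*b**3 + 67/49*b**2 - 2137/49*b - 191/7 → -40/49*b**3 + 8657/1519*b**2 - 85987/1519*b + 984/7
  leading term b**3: no divisor's leading term divides it; move -40/49*b**3 to the remainder.
  leading term b**2: no divisor's leading term divides it; move 8657/1519*b**2 to the remainder.
  leading term b: no divisor's leading term divides it; move -85987/1519*b to the remainder.
  leading term 1: no divisor's leading term divides it; move 984/7 to the remainder.
  remainder -40/49*b**3 + 8657/1519*b**2 - 85987/1519*b + 984/7 ≠ 0; add h_6 = -40/49*b**3 + 8657/1519*b**2 - 85987/1519*b + 984/7 to the basis.

S(f_3,h_4): lcm = a**2*b. S = -2*a**2 - 3/7*a*b**2 + 109/28*a*b - 193/7*a - 65/4*b.
  leading term a**2: subtract (-2/3)·f_1 from -2*a**2 - 3/7*a*b**2 + 109/28*a*b - 193/7*a - 65/4*b → -3/7*a*b**2 + 719/84*a*b - 635/21*a - 81/4*b + 56/3
  leading term a*b**2: subtract (-9/49*b)·h_4 from -3/7*a*b**2 + 719/84*a*b - 635/21*a - 81/4*b + 56/3 → 113/12*a*b - 635/21*a + 9/49*b**3 - 45/49*b**2 - 1653/196*b + 56/3
  leading term a*b: subtract (113/28)·h_4 from 113/12*a*b - 635/21*a + 9/49*b**3 - 45/49*b**2 - 1653/196*b + 56/3 → -687/14*a + 9/49*b**3 - 971/196*b**2 + 1151/98*b - 6747/28
  leading term a: subtract (1374/217)·h_5 from -687/14*a + 9/49*b**3 - 971/196*b**2 + 1151/98*b - 6747/28 → 9/49*b**3 + 8371/6076*b**2 - 22027/3038*b + 123/28
  leading term b**3: subtract (-9/40)·h_6 from 9/49*b**3 + 8371/6076*b**2 - 22027/3038*b + 123/28 → 23089/8680*b**2 - 173489/8680*b + 5043/140
  leading term b**2: no divisor's leading term divides it; move 23089/8680*b**2 to the remainder.
  leading term b: no divisor's leading term divides it; move -173489/8680*b to the remainder.
  leading term 1: no divisor's leading term divides it; move 5043/140 to the remainder.
  remainder 23089/8680*b**2 - 173489/8680*b + 5043/140 ≠ 0; add h_7 = 23089/8680*b**2 - 173489/8680*b + 5043/140 to the basis.

S(f_1,h_5): lcm = a**2. S = -4/31*a*b**2 + 253/93*a*b - 19/3*a - 2*b + 28/3.
  leading term a*b**2: subtract (-12/217*b)·h_4 from -4/31*a*b**2 + 253/93*a*b - 19/3*a - 2*b + 28/3 → 277/93*a*b - 19/3*a + 12/217*b**3 - 60/217*b**2 + 338/217*b + 28/3
  leading term a*b: subtract (277/217)·h_4 from 277/93*a*b - 19/3*a + 12/217*b**3 - 60/217*b**2 + 338/217*b + 28/3 → -381/31*a + 12/217*b**3 - 337/217*b**2 + 1723/217*b - 15795/217
  leading term a: subtract (1524/961)·h_5 from -381/31*a + 12/217*b**3 - 337/217*b**2 + 1723/217*b - 15795/217 → 12/217*b**3 + 221/6727*b**2 + 21409/6727*b - 2460/217
  leading term b**3: subtract (-21/310)·h_6 from 12/217*b**3 + 221/6727*b**2 + 21409/6727*b - 2460/217 → 28181/67270*b**2 - 43871/67270*b - 1968/1085
  leading term b**2: subtract (112724/715759)·h_7 from 28181/67270*b**2 - 43871/67270*b - 1968/1085 → 1786247/715759*b - 5358741/715759
  leading term b: no divisor's leading term divides it; move 1786247/715759*b to the remainder.
  leading term 1: no divisor's leading term divides it; move -5358741/715759 to the remainder.
  remainder 1786247/715759*b - 5358741/715759 ≠ 0; add h_8 = 1786247/715759*b - 5358741/715759 to the basis.

The other S-polynomials (S(f_2,f_3), S(f_2,h_4), S(f_2,h_5), S(f_3,h_5), S(h_4,h_5), S(f_1,h_6), S(f_2,h_6), S(f_3,h_6), S(h_4,h_6), S(h_5,h_6), S(f_1,h_7), S(f_2,h_7), S(f_3,h_7), S(h_4,h_7), S(h_5,h_7), S(h_6,h_7), S(f_1,h_8), S(f_2,h_8), S(f_3,h_8), S(h_4,h_8), S(h_5,h_8), S(h_6,h_8), S(h_7,h_8)) all reduce to 0 modulo the current basis, so we have a Gröbner basis.
Inter-reduce: drop elements whose leading term is divisible by another's, tail-reduce, and make monic.
Reduced Gröbner basis: {a + 5, b - 3}.

The lex basis is triangular: the last element involves only b. Solving b - 3 = 0 gives b ∈ {3}; substituting each value into the earlier elements determines the remaining variables.
  b = 3: the earlier basis element becomes a + 5 = 0, giving a = -5 — point (-5, 3).
Check: every point annihilates each of the original generators.
A lex Gröbner basis triangularizes the system, enabling back-substitution.

{(-5, 3)}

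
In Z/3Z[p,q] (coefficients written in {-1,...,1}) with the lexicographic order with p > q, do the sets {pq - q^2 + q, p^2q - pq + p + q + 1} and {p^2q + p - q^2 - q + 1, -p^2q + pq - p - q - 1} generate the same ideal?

Yes, the ideals are equal.

Since reduced Gröbner bases are canonical representatives of ideals under a given ordering, it suffices to compute and compare them.
Buchberger on the first generating set:
f_1 = pq - q^2 + q, LT = pq.
f_2 = p^2q - pq + p + q + 1, LT = p^2q.

S(f_1,f_2): lcm = p^2q. S = -pq^2 - pq - p - q - 1.
  reduce S modulo (f_1, f_2):
  remainder -p - q^3 - 1 ≠ 0; add g_3 = -p - q^3 - 1 to the basis.

S(f_1,g_3): lcm = pq. S = -q^4 - q^2.
  reduce S modulo (f_1, f_2, g_3):
  remainder -q^4 - q^2 ≠ 0; add g_4 = -q^4 - q^2 to the basis.

The other S-polynomials (S(f_2,g_3), S(f_1,g_4), S(f_2,g_4), S(g_3,g_4)) all reduce to 0 modulo the current basis, so we have a Gröbner basis.
Inter-reduce: drop elements whose leading term is divisible by another's, tail-reduce, and make monic.
Reduced Gröbner basis: {p + q^3 + 1, q^4 + q^2}.

Buchberger on the second generating set:
h_1 = p^2q + p - q^2 - q + 1, LT = p^2q.
h_2 = -p^2q + pq - p - q - 1, LT = p^2q.

S(h_1,h_2): lcm = p^2q. S = pq - q^2 + q.
  reduce S modulo (h_1, h_2):
  remainder pq - q^2 + q ≠ 0; add k_3 = pq - q^2 + q to the basis.

S(h_1,k_3): lcm = p^2q. S = pq^2 - pq + p - q^2 - q + 1.
  reduce S modulo (h_1, h_2, k_3):
  remainder p + q^3 + 1 ≠ 0; add k_4 = p + q^3 + 1 to the basis.

S(h_1,k_4): lcm = p^2q. S = -pq^4 - pq + p - q^2 - q + 1.
  reduce S modulo (h_1, h_2, k_3, k_4):
  remainder -q^5 + q^4 - q^3 + q^2 ≠ 0; add k_5 = -q^5 + q^4 - q^3 + q^2 to the basis.

S(k_3,k_4): lcm = pq. S = -q^4 - q^2.
  reduce S modulo (h_1, h_2, k_3, k_4, k_5):
  remainder -q^4 - q^2 ≠ 0; add k_6 = -q^4 - q^2 to the basis.

The other S-polynomials (S(h_2,k_3), S(h_2,k_4), S(h_1,k_5), S(h_2,k_5), S(k_3,k_5), S(k_4,k_5), S(h_1,k_6), S(h_2,k_6), S(k_3,k_6), S(k_4,k_6), S(k_5,k_6)) all reduce to 0 modulo the current basis, so we have a Gröbner basis.
Inter-reduce: drop elements whose leading term is divisible by another's, tail-reduce, and make monic.
Reduced Gröbner basis: {p + q^3 + 1, q^4 + q^2}.

These coincide, so the ideals are equal.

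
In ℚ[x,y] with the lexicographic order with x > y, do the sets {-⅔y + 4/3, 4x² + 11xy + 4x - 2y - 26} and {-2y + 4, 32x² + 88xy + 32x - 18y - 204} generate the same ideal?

Since reduced Gröbner bases are canonical representatives of ideals under a given ordering, it suffices to compute and compare them.
Buchberger on the first generating set:
f_1 = -⅔y + 4/3, LT = y.
f_2 = 4x² + 11xy + 4x - 2y - 26, LT = x².

The S-polynomials (S(f_1,f_2)) all reduce to 0 modulo the current basis, so we have a Gröbner basis.
Inter-reduce: drop elements whose leading term is divisible by another's, tail-reduce, and make monic.
Reduced Gröbner basis: {x² + 13/2x - 15/2, y - 2}.

Buchberger on the second generating set:
h_1 = -2y + 4, LT = y.
h_2 = 32x² + 88xy + 32x - 18y - 204, LT = x².

The S-polynomials (S(h_1,h_2)) all reduce to 0 modulo the current basis, so we have a Gröbner basis.
Inter-reduce: drop elements whose leading term is divisible by another's, tail-reduce, and make monic.
Reduced Gröbner basis: {x² + 13/2x - 15/2, y - 2}.

Same reduced basis, so the two generating sets span the same ideal.
The choice of monomial ordering does not affect the verdict — as long as both bases are computed under the same ordering, their equality decides ideal equality.

Yes, the ideals are equal.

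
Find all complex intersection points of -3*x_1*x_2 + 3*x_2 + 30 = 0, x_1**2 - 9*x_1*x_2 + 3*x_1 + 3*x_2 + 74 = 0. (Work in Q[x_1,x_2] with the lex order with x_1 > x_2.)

Compute a lex Gröbner basis by Buchberger's algorithm.
f_1 = -3*x_1*x_2 + 3*x_2 + 30, LT = x_1*x_2.
f_2 = x_1**2 - 9*x_1*x_2 + 3*x_1 + 3*x_2 + 74, LT = x_1**2.

S(f_1,f_2): lcm = x_1**2*x_2. S = 9*x_1*x_2**2 - 4*x_1*x_2 - 10*x_1 - 3*x_2**2 - 74*x_2.
  leading term x_1*x_2**2: subtract (-3*x_2)·f_1 from 9*x_1*x_2**2 - 4*x_1*x_2 - 10*x_1 - 3*x_2**2 - 74*x_2 → -4*x_1*x_2 - 10*x_1 + 6*x_2**2 + 16*x_2
  leading term x_1*x_2: subtract (4/3)·f_1 from -4*x_1*x_2 - 10*x_1 + 6*x_2**2 + 16*x_2 → -10*x_1 + 6*x_2**2 + 12*x_2 - 40
  leading term x_1: no divisor's leading term divides it; move -10*x_1 to the remainder.
  leading term x_2**2: no divisor's leading term divides it; move 6*x_2**2 to the remainder.
  leading term x_2: no divisor's leading term divides it; move 12*x_2 to the remainder.
  leading term 1: no divisor's leading term divides it; move -40 to the remainder.
  remainder -10*x_1 + 6*x_2**2 + 12*x_2 - 40 ≠ 0; add h_3 = -10*x_1 + 6*x_2**2 + 12*x_2 - 40 to the basis.

S(f_1,h_3): lcm = x_1*x_2. S = 3/5*x_2**3 + 6/5*x_2**2 - 5*x_2 - 10.
  leading term x_2**3: no divisor's leading term divides it; move 3/5*x_2**3 to the remainder.
  leading term x_2**2: no divisor's leading term divides it; move 6/5*x_2**2 to the remainder.
  leading term x_2: no divisor's leading term divides it; move -5*x_2 to the remainder.
  leading term 1: no divisor's leading term divides it; move -10 to the remainder.
  remainder 3/5*x_2**3 + 6/5*x_2**2 - 5*x_2 - 10 ≠ 0; add h_4 = 3/5*x_2**3 + 6/5*x_2**2 - 5*x_2 - 10 to the basis.

S(f_2,h_3): lcm = x_1**2. S = 3/5*x_1*x_2**2 - 39/5*x_1*x_2 - x_1 + 3*x_2 + 74.
  leading term x_1*x_2**2: subtract (-1/5*x_2)·f_1 from 3/5*x_1*x_2**2 - 39/5*x_1*x_2 - x_1 + 3*x_2 + 74 → -39/5*x_1*x_2 - x_1 + 3/5*x_2**2 + 9*x_2 + 74
  leading term x_1*x_2: subtract (13/5)·f_1 from -39/5*x_1*x_2 - x_1 + 3/5*x_2**2 + 9*x_2 + 74 → -x_1 + 3/5*x_2**2 + 6/5*x_2 - 4
  leading term x_1: subtract (1/10)·h_3 from -x_1 + 3/5*x_2**2 + 6/5*x_2 - 4 → 0
  remainder 0.

S(f_1,h_4): lcm = x_1*x_2**3. S = -2*x_1*x_2**2 + 25/3*x_1*x_2 + 50/3*x_1 - x_2**3 - 10*x_2**2.
  leading term x_1*x_2**2: subtract (2/3*x_2)·f_1 from -2*x_1*x_2**2 + 25/3*x_1*x_2 + 50/3*x_1 - x_2**3 - 10*x_2**2 → 25/3*x_1*x_2 + 50/3*x_1 - x_2**3 - 12*x_2**2 - 20*x_2
  leading term x_1*x_2: subtract (-25/9)·f_1 from 25/3*x_1*x_2 + 50/3*x_1 - x_2**3 - 12*x_2**2 - 20*x_2 → 50/3*x_1 - x_2**3 - 12*x_2**2 - 35/3*x_2 + 250/3
  leading term x_1: subtract (-5/3)·h_3 from 50/3*x_1 - x_2**3 - 12*x_2**2 - 35/3*x_2 + 250/3 → -x_2**3 - 2*x_2**2 + 25/3*x_2 + 50/3
  leading term x_2**3: subtract (-5/3)·h_4 from -x_2**3 - 2*x_2**2 + 25/3*x_2 + 50/3 → 0
  remainder 0.

S(f_2,h_4): leading monomials are coprime, so the S-polynomial reduces to 0 (Buchberger's first criterion).
S(h_3,h_4): leading monomials are coprime, so the S-polynomial reduces to 0 (Buchberger's first criterion).
Every S-polynomial of the final basis reduces to 0, so we have a Gröbner basis.
Inter-reduce: drop elements whose leading term is divisible by another's, tail-reduce, and make monic.
Reduced Gröbner basis: {x_1 - 3/5*x_2**2 - 6/5*x_2 + 4, x_2**3 + 2*x_2**2 - 25/3*x_2 - 50/3}.

A lex Gröbner basis eliminates variables successively. Here x_2**3 + 2*x_2**2 - 25/3*x_2 - 50/3 depends only on x_2, with roots {-2, -5*sqrt(3)/3, 5*sqrt(3)/3}; lifting each root through the earlier basis elements recovers the full solutions.
  x_2 = -2: the earlier basis element becomes x_1 + 4 = 0, giving x_1 = -4 — point (-4, -2).
  x_2 = -5*sqrt(3)/3: the earlier basis element becomes x_1 - 1 + 2*sqrt(3) = 0, giving x_1 = 1 - 2*sqrt(3) — point (1 - 2*sqrt(3), -5*sqrt(3)/3).
  x_2 = 5*sqrt(3)/3: the earlier basis element becomes x_1 - 2*sqrt(3) - 1 = 0, giving x_1 = 1 + 2*sqrt(3) — point (1 + 2*sqrt(3), 5*sqrt(3)/3).

{(-4, -2), (1 - 2*sqrt(3), -5*sqrt(3)/3), (1 + 2*sqrt(3), 5*sqrt(3)/3)}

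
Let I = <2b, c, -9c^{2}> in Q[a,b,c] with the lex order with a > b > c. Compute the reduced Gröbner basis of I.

f_1 = 2b, LT = b.
f_2 = c, LT = c.
f_3 = -9c^{2}, LT = c^{2}.

The S-polynomials (S(f_1,f_2), S(f_1,f_3), S(f_2,f_3)) all reduce to 0 modulo the current basis, so we have a Gröbner basis.
Inter-reduce: drop elements whose leading term is divisible by another's, tail-reduce, and make monic.

G = {b, c}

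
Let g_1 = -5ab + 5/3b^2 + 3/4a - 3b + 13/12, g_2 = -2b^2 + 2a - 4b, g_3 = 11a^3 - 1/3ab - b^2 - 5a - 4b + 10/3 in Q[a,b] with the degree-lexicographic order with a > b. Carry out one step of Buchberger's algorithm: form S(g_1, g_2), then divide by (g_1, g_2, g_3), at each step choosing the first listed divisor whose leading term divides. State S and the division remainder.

S(g_1, g_2) = -1/3b^3 + a^2 - 43/20ab + 3/5b^2 - 13/60b; remainder on division = a^2 + 239/3600a + 89/225b - 1937/3600.

lcm(LM(g_1), LM(g_2)) = ab^2.
S = (lcm/LT(g_1))·g_1 − (lcm/LT(g_2))·g_2 = -1/3b^3 + a^2 - 43/20ab + 3/5b^2 - 13/60b.
Reduce S modulo (g_1, g_2, g_3) in that order:
  leading term b^3: subtract (1/6b)·g_2 from -1/3b^3 + a^2 - 43/20ab + 3/5b^2 - 13/60b → a^2 - 149/60ab + 19/15b^2 - 13/60b
  leading term a^2: no divisor's leading term divides it; move a^2 to the remainder.
  leading term ab: subtract (149/300)·g_1 from -149/60ab + 19/15b^2 - 13/60b → 79/180b^2 - 149/400a + 191/150b - 1937/3600
  leading term b^2: subtract (-79/360)·g_2 from 79/180b^2 - 149/400a + 191/150b - 1937/3600 → 239/3600a + 89/225b - 1937/3600
  leading term a: no divisor's leading term divides it; move 239/3600a to the remainder.
  leading term b: no divisor's leading term divides it; move 89/225b to the remainder.
  leading term 1: no divisor's leading term divides it; move -1937/3600 to the remainder.
The remainder a^2 + 239/3600a + 89/225b - 1937/3600 is nonzero, so it would be added as the next basis element.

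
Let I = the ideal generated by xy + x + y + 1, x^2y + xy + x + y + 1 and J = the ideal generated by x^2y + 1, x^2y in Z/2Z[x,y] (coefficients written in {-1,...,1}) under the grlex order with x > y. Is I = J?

For a fixed monomial order, each ideal has a unique reduced Gröbner basis; comparing bases decides equality.
Buchberger on the first generating set:
f_1 = xy + x + y + 1, LT = xy.
f_2 = x^2y + xy + x + y + 1, LT = x^2y.

S(f_1,f_2): lcm = x^2y. S = x^2 + y + 1.
  leading term x^2: no divisor's leading term divides it; move x^2 to the remainder.
  leading term y: no divisor's leading term divides it; move y to the remainder.
  leading term 1: no divisor's leading term divides it; move 1 to the remainder.
  remainder x^2 + y + 1 ≠ 0; add g_3 = x^2 + y + 1 to the basis.

S(f_1,g_3): lcm = x^2y. S = x^2 + xy + y^2 + x + y.
  leading term x^2: subtract (1)·g_3 from x^2 + xy + y^2 + x + y → xy + y^2 + x + 1
  leading term xy: subtract (1)·f_1 from xy + y^2 + x + 1 → y^2 + y
  leading term y^2: no divisor's leading term divides it; move y^2 to the remainder.
  leading term y: no divisor's leading term divides it; move y to the remainder.
  remainder y^2 + y ≠ 0; add g_4 = y^2 + y to the basis.

The other S-polynomials (S(f_2,g_3), S(f_1,g_4), S(f_2,g_4), S(g_3,g_4)) all reduce to 0 modulo the current basis, so we have a Gröbner basis.
Inter-reduce: drop elements whose leading term is divisible by another's, tail-reduce, and make monic.
Reduced Gröbner basis: {x^2 + y + 1, xy + x + y + 1, y^2 + y}.

Buchberger on the second generating set:
h_1 = x^2y + 1, LT = x^2y.
h_2 = x^2y, LT = x^2y.

S(h_1,h_2): lcm = x^2y. S = 1.
  leading term 1: no divisor's leading term divides it; move 1 to the remainder.
  remainder 1 ≠ 0; add k_3 = 1 to the basis.

The other S-polynomials (S(h_1,k_3), S(h_2,k_3)) all reduce to 0 modulo the current basis, so we have a Gröbner basis.
Inter-reduce: drop elements whose leading term is divisible by another's, tail-reduce, and make monic.
Reduced Gröbner basis: {1}.

The bases are distinct; the ideals are different.
The choice of monomial ordering does not affect the verdict — as long as both bases are computed under the same ordering, their equality decides ideal equality.

No, the ideals differ.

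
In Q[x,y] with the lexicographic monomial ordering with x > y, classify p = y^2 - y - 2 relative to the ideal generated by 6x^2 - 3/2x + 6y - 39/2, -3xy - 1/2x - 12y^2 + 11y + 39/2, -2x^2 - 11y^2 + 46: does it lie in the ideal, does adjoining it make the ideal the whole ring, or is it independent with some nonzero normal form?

y^2 - y - 2 lies in I (it reduces to 0).

First compute the reduced Gröbner basis of I by Buchberger's algorithm.
f_1 = 6x^2 - 3/2x + 6y - 39/2, LT = x^2.
f_2 = -3xy - 1/2x - 12y^2 + 11y + 39/2, LT = xy.
f_3 = -2x^2 - 11y^2 + 46, LT = x^2.

S(f_1,f_2): lcm = x^2y. S = -1/6x^2 - 4xy^2 + 41/12xy + 13/2x + y^2 - 13/4y.
  leading term x^2: subtract (-1/36)·f_1 from -1/6x^2 - 4xy^2 + 41/12xy + 13/2x + y^2 - 13/4y → -4xy^2 + 41/12xy + 155/24x + y^2 - 37/12y - 13/24
  leading term xy^2: subtract (4/3y)·f_2 from -4xy^2 + 41/12xy + 155/24x + y^2 - 37/12y - 13/24 → 49/12xy + 155/24x + 16y^3 - 41/3y^2 - 349/12y - 13/24
  leading term xy: subtract (-49/36)·f_2 from 49/12xy + 155/24x + 16y^3 - 41/3y^2 - 349/12y - 13/24 → 52/9x + 16y^3 - 30y^2 - 127/9y + 26
  leading term x: no divisor's leading term divides it; move 52/9x to the remainder.
  leading term y^3: no divisor's leading term divides it; move 16y^3 to the remainder.
  leading term y^2: no divisor's leading term divides it; move -30y^2 to the remainder.
  leading term y: no divisor's leading term divides it; move -127/9y to the remainder.
  leading term 1: no divisor's leading term divides it; move 26 to the remainder.
  remainder 52/9x + 16y^3 - 30y^2 - 127/9y + 26 ≠ 0; add h_4 = 52/9x + 16y^3 - 30y^2 - 127/9y + 26 to the basis.

S(f_1,f_3): lcm = x^2. S = -1/4x - 11/2y^2 + y + 79/4.
  leading term x: subtract (-9/208)·h_4 from -1/4x - 11/2y^2 + y + 79/4 → 9/13y^3 - 707/104y^2 + 81/208y + 167/8
  leading term y^3: no divisor's leading term divides it; move 9/13y^3 to the remainder.
  leading term y^2: no divisor's leading term divides it; move -707/104y^2 to the remainder.
  leading term y: no divisor's leading term divides it; move 81/208y to the remainder.
  leading term 1: no divisor's leading term divides it; move 167/8 to the remainder.
  remainder 9/13y^3 - 707/104y^2 + 81/208y + 167/8 ≠ 0; add h_5 = 9/13y^3 - 707/104y^2 + 81/208y + 167/8 to the basis.

S(f_2,f_3): lcm = x^2y. S = 1/6x^2 + 4xy^2 - 11/3xy - 13/2x - 11/2y^3 + 23y.
  leading term x^2: subtract (1/36)·f_1 from 1/6x^2 + 4xy^2 - 11/3xy - 13/2x - 11/2y^3 + 23y → 4xy^2 - 11/3xy - 155/24x - 11/2y^3 + 137/6y + 13/24
  leading term xy^2: subtract (-4/3y)·f_2 from 4xy^2 - 11/3xy - 155/24x - 11/2y^3 + 137/6y + 13/24 → -13/3xy - 155/24x - 43/2y^3 + 44/3y^2 + 293/6y + 13/24
  leading term xy: subtract (13/9)·f_2 from -13/3xy - 155/24x - 43/2y^3 + 44/3y^2 + 293/6y + 13/24 → -413/72x - 43/2y^3 + 32y^2 + 593/18y - 221/8
  leading term x: subtract (-413/416)·h_4 from -413/72x - 43/2y^3 + 32y^2 + 593/18y - 221/8 → -73/13y^3 + 461/208y^2 + 7877/416y - 29/16
  leading term y^3: subtract (-73/9)·h_5 from -73/13y^3 + 461/208y^2 + 7877/416y - 29/16 → -7621/144y^2 + 707/32y + 24121/144
  leading term y^2: no divisor's leading term divides it; move -7621/144y^2 to the remainder.
  leading term y: no divisor's leading term divides it; move 707/32y to the remainder.
  leading term 1: no divisor's leading term divides it; move 24121/144 to the remainder.
  remainder -7621/144y^2 + 707/32y + 24121/144 ≠ 0; add h_6 = -7621/144y^2 + 707/32y + 24121/144 to the basis.

S(f_2,h_5): lcm = xy^3. S = 719/72xy^2 - 9/16xy - 2171/72x + 4y^4 - 11/3y^3 - 13/2y^2.
  leading term xy^2: subtract (-719/216y)·f_2 from 719/72xy^2 - 9/16xy - 2171/72x + 4y^4 - 11/3y^3 - 13/2y^2 → -481/216xy - 2171/72x + 4y^4 - 785/18y^3 + 6505/216y^2 + 9347/144y
  leading term xy: subtract (481/648)·f_2 from -481/216xy - 2171/72x + 4y^4 - 785/18y^3 + 6505/216y^2 + 9347/144y → -38597/1296x + 4y^4 - 785/18y^3 + 8429/216y^2 + 73541/1296y - 6253/432
  leading term x: subtract (-2969/576)·h_4 from -38597/1296x + 4y^4 - 785/18y^3 + 8429/216y^2 + 73541/1296y - 6253/432 → 4y^4 + 1399/36y^3 - 99889/864y^2 - 9211/576y + 103285/864
  leading term y^4: subtract (52/9y)·h_5 from 4y^4 + 1399/36y^3 - 99889/864y^2 - 9211/576y + 103285/864 → 2813/36y^3 - 101833/864y^2 - 78683/576y + 103285/864
  leading term y^3: subtract (36569/324)·h_5 from 2813/36y^3 - 101833/864y^2 - 78683/576y + 103285/864 → 420823/648y^2 - 1625/9y - 362323/162
  leading term y^2: subtract (-841646/68589)·h_6 from 420823/648y^2 - 1625/9y - 362323/162 → 33125287/365808y - 33125287/182904
  leading term y: no divisor's leading term divides it; move 33125287/365808y to the remainder.
  leading term 1: no divisor's leading term divides it; move -33125287/182904 to the remainder.
  remainder 33125287/365808y - 33125287/182904 ≠ 0; add h_7 = 33125287/365808y - 33125287/182904 to the basis.

The other S-polynomials (S(f_1,h_4), S(f_2,h_4), S(f_3,h_4), S(f_1,h_5), S(f_3,h_5), S(h_4,h_5), S(f_1,h_6), S(f_2,h_6), S(f_3,h_6), S(h_4,h_6), S(h_5,h_6), S(f_1,h_7), S(f_2,h_7), S(f_3,h_7), S(h_4,h_7), S(h_5,h_7), S(h_6,h_7)) all reduce to 0 modulo the current basis, so we have a Gröbner basis.
Inter-reduce: drop elements whose leading term is divisible by another's, tail-reduce, and make monic.
Reduced Gröbner basis: {x + 1, y - 2}.
Label its elements g_1 = x + 1, g_2 = y - 2.

Reduce p = y^2 - y - 2 modulo G:
  leading term y^2: subtract (y)·g_2 from y^2 - y - 2 → y - 2
  leading term y: subtract (1)·g_2 from y - 2 → 0
  normal form = 0.
Since the normal form is 0, p ∈ I.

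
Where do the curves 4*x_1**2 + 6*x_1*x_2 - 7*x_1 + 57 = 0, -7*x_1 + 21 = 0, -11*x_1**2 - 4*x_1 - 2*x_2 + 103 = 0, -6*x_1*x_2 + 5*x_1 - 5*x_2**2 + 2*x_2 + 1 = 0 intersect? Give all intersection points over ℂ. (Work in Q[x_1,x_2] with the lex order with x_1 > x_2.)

{(3, -4)}

Compute a lex Gröbner basis by Buchberger's algorithm.
f_1 = 4*x_1**2 + 6*x_1*x_2 - 7*x_1 + 57, LT = x_1**2.
f_2 = -7*x_1 + 21, LT = x_1.
f_3 = -11*x_1**2 - 4*x_1 - 2*x_2 + 103, LT = x_1**2.
f_4 = -6*x_1*x_2 + 5*x_1 - 5*x_2**2 + 2*x_2 + 1, LT = x_1*x_2.

S(f_1,f_2): lcm = x_1**2. S = 3/2*x_1*x_2 + 5/4*x_1 + 57/4.
  leading term x_1*x_2: subtract (-3/14*x_2)·f_2 from 3/2*x_1*x_2 + 5/4*x_1 + 57/4 → 5/4*x_1 + 9/2*x_2 + 57/4
  leading term x_1: subtract (-5/28)·f_2 from 5/4*x_1 + 9/2*x_2 + 57/4 → 9/2*x_2 + 18
  leading term x_2: no divisor's leading term divides it; move 9/2*x_2 to the remainder.
  leading term 1: no divisor's leading term divides it; move 18 to the remainder.
  remainder 9/2*x_2 + 18 ≠ 0; add h_5 = 9/2*x_2 + 18 to the basis.

S(f_1,f_3): lcm = x_1**2. S = 3/2*x_1*x_2 - 93/44*x_1 - 2/11*x_2 + 1039/44.
  leading term x_1*x_2: subtract (-3/14*x_2)·f_2 from 3/2*x_1*x_2 - 93/44*x_1 - 2/11*x_2 + 1039/44 → -93/44*x_1 + 95/22*x_2 + 1039/44
  leading term x_1: subtract (93/308)·f_2 from -93/44*x_1 + 95/22*x_2 + 1039/44 → 95/22*x_2 + 190/11
  leading term x_2: subtract (95/99)·h_5 from 95/22*x_2 + 190/11 → 0
  remainder 0.

S(f_1,f_4): lcm = x_1**2*x_2. S = 5/6*x_1**2 + 2/3*x_1*x_2**2 - 17/12*x_1*x_2 + 1/6*x_1 + 57/4*x_2.
  leading term x_1**2: subtract (5/24)·f_1 from 5/6*x_1**2 + 2/3*x_1*x_2**2 - 17/12*x_1*x_2 + 1/6*x_1 + 57/4*x_2 → 2/3*x_1*x_2**2 - 8/3*x_1*x_2 + 13/8*x_1 + 57/4*x_2 - 95/8
  leading term x_1*x_2**2: subtract (-2/21*x_2**2)·f_2 from 2/3*x_1*x_2**2 - 8/3*x_1*x_2 + 13/8*x_1 + 57/4*x_2 - 95/8 → -8/3*x_1*x_2 + 13/8*x_1 + 2*x_2**2 + 57/4*x_2 - 95/8
  leading term x_1*x_2: subtract (8/21*x_2)·f_2 from -8/3*x_1*x_2 + 13/8*x_1 + 2*x_2**2 + 57/4*x_2 - 95/8 → 13/8*x_1 + 2*x_2**2 + 25/4*x_2 - 95/8
  leading term x_1: subtract (-13/56)·f_2 from 13/8*x_1 + 2*x_2**2 + 25/4*x_2 - 95/8 → 2*x_2**2 + 25/4*x_2 - 7
  leading term x_2**2: subtract (4/9*x_2)·h_5 from 2*x_2**2 + 25/4*x_2 - 7 → -7/4*x_2 - 7
  leading term x_2: subtract (-7/18)·h_5 from -7/4*x_2 - 7 → 0
  remainder 0.

S(f_2,f_3): lcm = x_1**2. S = -37/11*x_1 - 2/11*x_2 + 103/11.
  leading term x_1: subtract (37/77)·f_2 from -37/11*x_1 - 2/11*x_2 + 103/11 → -2/11*x_2 - 8/11
  leading term x_2: subtract (-4/99)·h_5 from -2/11*x_2 - 8/11 → 0
  remainder 0.

S(f_2,f_4): lcm = x_1*x_2. S = 5/6*x_1 - 5/6*x_2**2 - 8/3*x_2 + 1/6.
  leading term x_1: subtract (-5/42)·f_2 from 5/6*x_1 - 5/6*x_2**2 - 8/3*x_2 + 1/6 → -5/6*x_2**2 - 8/3*x_2 + 8/3
  leading term x_2**2: subtract (-5/27*x_2)·h_5 from -5/6*x_2**2 - 8/3*x_2 + 8/3 → 2/3*x_2 + 8/3
  leading term x_2: subtract (4/27)·h_5 from 2/3*x_2 + 8/3 → 0
  remainder 0.

S(f_3,f_4): lcm = x_1**2*x_2. S = 5/6*x_1**2 - 5/6*x_1*x_2**2 + 23/33*x_1*x_2 + 1/6*x_1 + 2/11*x_2**2 - 103/11*x_2.
  leading term x_1**2: subtract (5/24)·f_1 from 5/6*x_1**2 - 5/6*x_1*x_2**2 + 23/33*x_1*x_2 + 1/6*x_1 + 2/11*x_2**2 - 103/11*x_2 → -5/6*x_1*x_2**2 - 73/132*x_1*x_2 + 13/8*x_1 + 2/11*x_2**2 - 103/11*x_2 - 95/8
  leading term x_1*x_2**2: subtract (5/42*x_2**2)·f_2 from -5/6*x_1*x_2**2 - 73/132*x_1*x_2 + 13/8*x_1 + 2/11*x_2**2 - 103/11*x_2 - 95/8 → -73/132*x_1*x_2 + 13/8*x_1 - 51/22*x_2**2 - 103/11*x_2 - 95/8
  leading term x_1*x_2: subtract (73/924*x_2)·f_2 from -73/132*x_1*x_2 + 13/8*x_1 - 51/22*x_2**2 - 103/11*x_2 - 95/8 → 13/8*x_1 - 51/22*x_2**2 - 485/44*x_2 - 95/8
  leading term x_1: subtract (-13/56)·f_2 from 13/8*x_1 - 51/22*x_2**2 - 485/44*x_2 - 95/8 → -51/22*x_2**2 - 485/44*x_2 - 7
  leading term x_2**2: subtract (-17/33*x_2)·h_5 from -51/22*x_2**2 - 485/44*x_2 - 7 → -7/4*x_2 - 7
  leading term x_2: subtract (-7/18)·h_5 from -7/4*x_2 - 7 → 0
  remainder 0.

S(f_1,h_5): leading monomials are coprime, so the S-polynomial reduces to 0 (Buchberger's first criterion).
S(f_2,h_5): leading monomials are coprime, so the S-polynomial reduces to 0 (Buchberger's first criterion).
S(f_3,h_5): leading monomials are coprime, so the S-polynomial reduces to 0 (Buchberger's first criterion).
S(f_4,h_5): lcm = x_1*x_2. S = -29/6*x_1 + 5/6*x_2**2 - 1/3*x_2 - 1/6.
  leading term x_1: subtract (29/42)·f_2 from -29/6*x_1 + 5/6*x_2**2 - 1/3*x_2 - 1/6 → 5/6*x_2**2 - 1/3*x_2 - 44/3
  leading term x_2**2: subtract (5/27*x_2)·h_5 from 5/6*x_2**2 - 1/3*x_2 - 44/3 → -11/3*x_2 - 44/3
  leading term x_2: subtract (-22/27)·h_5 from -11/3*x_2 - 44/3 → 0
  remainder 0.

Every S-polynomial of the final basis reduces to 0, so we have a Gröbner basis.
Inter-reduce: drop elements whose leading term is divisible by another's, tail-reduce, and make monic.
Reduced Gröbner basis: {x_1 - 3, x_2 + 4}.

The lex basis is triangular: the last element involves only x_2. Solving x_2 + 4 = 0 gives x_2 ∈ {-4}; substituting each value into the earlier elements determines the remaining variables.
  x_2 = -4: the earlier basis element becomes x_1 - 3 = 0, giving x_1 = 3 — point (3, -4).
Each listed point satisfies every original equation (direct substitution).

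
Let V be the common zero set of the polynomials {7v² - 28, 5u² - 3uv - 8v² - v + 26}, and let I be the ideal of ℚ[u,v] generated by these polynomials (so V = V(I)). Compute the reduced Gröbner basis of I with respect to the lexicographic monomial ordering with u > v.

f_1 = 7v² - 28, LT = v².
f_2 = 5u² - 3uv - 8v² - v + 26, LT = u².

S(f_1,f_2): leading monomials are coprime, so the S-polynomial reduces to 0 (Buchberger's first criterion).
Every S-polynomial of the final basis reduces to 0, so we have a Gröbner basis.

G = {u² - ⅗uv - ⅕v - 6/5, v² - 4}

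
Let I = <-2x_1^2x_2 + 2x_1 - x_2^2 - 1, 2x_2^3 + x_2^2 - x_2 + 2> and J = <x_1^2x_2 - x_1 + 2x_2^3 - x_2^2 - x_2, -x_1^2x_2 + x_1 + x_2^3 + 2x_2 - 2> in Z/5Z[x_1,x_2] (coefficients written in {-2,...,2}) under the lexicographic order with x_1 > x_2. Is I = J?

Yes, the ideals are equal.

Since reduced Gröbner bases are canonical representatives of ideals under a given ordering, it suffices to compute and compare them.
Buchberger on the first generating set:
f_1 = -2x_1^2x_2 + 2x_1 - x_2^2 - 1, LT = x_1^2x_2.
f_2 = 2x_2^3 + x_2^2 - x_2 + 2, LT = x_2^3.

S(f_1,f_2): lcm = x_1^2x_2^3. S = 2x_1^2x_2^2 - 2x_1^2x_2 - x_1^2 - x_1x_2^2 - 2x_2^4 - 2x_2^2.
  leading term x_1^2x_2^2: subtract (-x_2)·f_1 from 2x_1^2x_2^2 - 2x_1^2x_2 - x_1^2 - x_1x_2^2 - 2x_2^4 - 2x_2^2 → -2x_1^2x_2 - x_1^2 - x_1x_2^2 + 2x_1x_2 - 2x_2^4 - x_2^3 - 2x_2^2 - x_2
  leading term x_1^2x_2: subtract (1)·f_1 from -2x_1^2x_2 - x_1^2 - x_1x_2^2 + 2x_1x_2 - 2x_2^4 - x_2^3 - 2x_2^2 - x_2 → -x_1^2 - x_1x_2^2 + 2x_1x_2 - 2x_1 - 2x_2^4 - x_2^3 - x_2^2 - x_2 + 1
  leading term x_1^2: no divisor's leading term divides it; move -x_1^2 to the remainder.
  leading term x_1x_2^2: no divisor's leading term divides it; move -x_1x_2^2 to the remainder.
  leading term x_1x_2: no divisor's leading term divides it; move 2x_1x_2 to the remainder.
  leading term x_1: no divisor's leading term divides it; move -2x_1 to the remainder.
  leading term x_2^4: subtract (-x_2)·f_2 from -2x_2^4 - x_2^3 - x_2^2 - x_2 + 1 → -2x_2^2 + x_2 + 1
  leading term x_2^2: no divisor's leading term divides it; move -2x_2^2 to the remainder.
  leading term x_2: no divisor's leading term divides it; move x_2 to the remainder.
  leading term 1: no divisor's leading term divides it; move 1 to the remainder.
  remainder -x_1^2 - x_1x_2^2 + 2x_1x_2 - 2x_1 - 2x_2^2 + x_2 + 1 ≠ 0; add g_3 = -x_1^2 - x_1x_2^2 + 2x_1x_2 - 2x_1 - 2x_2^2 + x_2 + 1 to the basis.

The other S-polynomials (S(f_1,g_3), S(f_2,g_3)) all reduce to 0 modulo the current basis, so we have a Gröbner basis.
Inter-reduce: drop elements whose leading term is divisible by another's, tail-reduce, and make monic.
Reduced Gröbner basis: {x_1^2 + x_1x_2^2 - 2x_1x_2 + 2x_1 + 2x_2^2 - x_2 - 1, x_2^3 - 2x_2^2 + 2x_2 + 1}.

Buchberger on the second generating set:
h_1 = x_1^2x_2 - x_1 + 2x_2^3 - x_2^2 - x_2, LT = x_1^2x_2.
h_2 = -x_1^2x_2 + x_1 + x_2^3 + 2x_2 - 2, LT = x_1^2x_2.

S(h_1,h_2): lcm = x_1^2x_2. S = -2x_2^3 - x_2^2 + x_2 - 2.
  leading term x_2^3: no divisor's leading term divides it; move -2x_2^3 to the remainder.
  leading term x_2^2: no divisor's leading term divides it; move -x_2^2 to the remainder.
  leading term x_2: no divisor's leading term divides it; move x_2 to the remainder.
  leading term 1: no divisor's leading term divides it; move -2 to the remainder.
  remainder -2x_2^3 - x_2^2 + x_2 - 2 ≠ 0; add k_3 = -2x_2^3 - x_2^2 + x_2 - 2 to the basis.

S(h_1,k_3): lcm = x_1^2x_2^3. S = 2x_1^2x_2^2 - 2x_1^2x_2 - x_1^2 - x_1x_2^2 + 2x_2^5 - x_2^4 - x_2^3.
  leading term x_1^2x_2^2: subtract (2x_2)·h_1 from 2x_1^2x_2^2 - 2x_1^2x_2 - x_1^2 - x_1x_2^2 + 2x_2^5 - x_2^4 - x_2^3 → -2x_1^2x_2 - x_1^2 - x_1x_2^2 + 2x_1x_2 + 2x_2^5 + x_2^3 + 2x_2^2
  leading term x_1^2x_2: subtract (-2)·h_1 from -2x_1^2x_2 - x_1^2 - x_1x_2^2 + 2x_1x_2 + 2x_2^5 + x_2^3 + 2x_2^2 → -x_1^2 - x_1x_2^2 + 2x_1x_2 - 2x_1 + 2x_2^5 - 2x_2
  leading term x_1^2: no divisor's leading term divides it; move -x_1^2 to the remainder.
  leading term x_1x_2^2: no divisor's leading term divides it; move -x_1x_2^2 to the remainder.
  leading term x_1x_2: no divisor's leading term divides it; move 2x_1x_2 to the remainder.
  leading term x_1: no divisor's leading term divides it; move -2x_1 to the remainder.
  leading term x_2^5: subtract (-x_2^2)·k_3 from 2x_2^5 - 2x_2 → -x_2^4 + x_2^3 - 2x_2^2 - 2x_2
  leading term x_2^4: subtract (-2x_2)·k_3 from -x_2^4 + x_2^3 - 2x_2^2 - 2x_2 → -x_2^3 - x_2
  leading term x_2^3: subtract (-2)·k_3 from -x_2^3 - x_2 → -2x_2^2 + x_2 + 1
  leading term x_2^2: no divisor's leading term divides it; move -2x_2^2 to the remainder.
  leading term x_2: no divisor's leading term divides it; move x_2 to the remainder.
  leading term 1: no divisor's leading term divides it; move 1 to the remainder.
  remainder -x_1^2 - x_1x_2^2 + 2x_1x_2 - 2x_1 - 2x_2^2 + x_2 + 1 ≠ 0; add k_4 = -x_1^2 - x_1x_2^2 + 2x_1x_2 - 2x_1 - 2x_2^2 + x_2 + 1 to the basis.

The other S-polynomials (S(h_2,k_3), S(h_1,k_4), S(h_2,k_4), S(k_3,k_4)) all reduce to 0 modulo the current basis, so we have a Gröbner basis.
Inter-reduce: drop elements whose leading term is divisible by another's, tail-reduce, and make monic.
Reduced Gröbner basis: {x_1^2 + x_1x_2^2 - 2x_1x_2 + 2x_1 + 2x_2^2 - x_2 - 1, x_2^3 - 2x_2^2 + 2x_2 + 1}.

These coincide, so the ideals are equal.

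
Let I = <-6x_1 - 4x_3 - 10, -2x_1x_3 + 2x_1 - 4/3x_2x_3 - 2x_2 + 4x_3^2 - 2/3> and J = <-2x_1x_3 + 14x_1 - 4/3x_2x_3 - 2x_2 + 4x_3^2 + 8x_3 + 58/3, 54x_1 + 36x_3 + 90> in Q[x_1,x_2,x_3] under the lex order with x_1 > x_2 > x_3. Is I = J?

Since reduced Gröbner bases are canonical representatives of ideals under a given ordering, it suffices to compute and compare them.
Buchberger on the first generating set:
f_1 = -6x_1 - 4x_3 - 10, LT = x_1.
f_2 = -2x_1x_3 + 2x_1 - 4/3x_2x_3 - 2x_2 + 4x_3^2 - 2/3, LT = x_1x_3.

S(f_1,f_2): lcm = x_1x_3. S = x_1 - 2/3x_2x_3 - x_2 + 8/3x_3^2 + 5/3x_3 - 1/3.
  leading term x_1: subtract (-1/6)·f_1 from x_1 - 2/3x_2x_3 - x_2 + 8/3x_3^2 + 5/3x_3 - 1/3 → -2/3x_2x_3 - x_2 + 8/3x_3^2 + x_3 - 2
  leading term x_2x_3: no divisor's leading term divides it; move -2/3x_2x_3 to the remainder.
  leading term x_2: no divisor's leading term divides it; move -x_2 to the remainder.
  leading term x_3^2: no divisor's leading term divides it; move 8/3x_3^2 to the remainder.
  leading term x_3: no divisor's leading term divides it; move x_3 to the remainder.
  leading term 1: no divisor's leading term divides it; move -2 to the remainder.
  remainder -2/3x_2x_3 - x_2 + 8/3x_3^2 + x_3 - 2 ≠ 0; add g_3 = -2/3x_2x_3 - x_2 + 8/3x_3^2 + x_3 - 2 to the basis.

The other S-polynomials (S(f_1,g_3), S(f_2,g_3)) all reduce to 0 modulo the current basis, so we have a Gröbner basis.
Inter-reduce: drop elements whose leading term is divisible by another's, tail-reduce, and make monic.
Reduced Gröbner basis: {x_1 + 2/3x_3 + 5/3, x_2x_3 + 3/2x_2 - 4x_3^2 - 3/2x_3 + 3}.

Buchberger on the second generating set:
h_1 = -2x_1x_3 + 14x_1 - 4/3x_2x_3 - 2x_2 + 4x_3^2 + 8x_3 + 58/3, LT = x_1x_3.
h_2 = 54x_1 + 36x_3 + 90, LT = x_1.

S(h_1,h_2): lcm = x_1x_3. S = -7x_1 + 2/3x_2x_3 + x_2 - 8/3x_3^2 - 17/3x_3 - 29/3.
  leading term x_1: subtract (-7/54)·h_2 from -7x_1 + 2/3x_2x_3 + x_2 - 8/3x_3^2 - 17/3x_3 - 29/3 → 2/3x_2x_3 + x_2 - 8/3x_3^2 - x_3 + 2
  leading term x_2x_3: no divisor's leading term divides it; move 2/3x_2x_3 to the remainder.
  leading term x_2: no divisor's leading term divides it; move x_2 to the remainder.
  leading term x_3^2: no divisor's leading term divides it; move -8/3x_3^2 to the remainder.
  leading term x_3: no divisor's leading term divides it; move -x_3 to the remainder.
  leading term 1: no divisor's leading term divides it; move 2 to the remainder.
  remainder 2/3x_2x_3 + x_2 - 8/3x_3^2 - x_3 + 2 ≠ 0; add k_3 = 2/3x_2x_3 + x_2 - 8/3x_3^2 - x_3 + 2 to the basis.

The other S-polynomials (S(h_1,k_3), S(h_2,k_3)) all reduce to 0 modulo the current basis, so we have a Gröbner basis.
Inter-reduce: drop elements whose leading term is divisible by another's, tail-reduce, and make monic.
Reduced Gröbner basis: {x_1 + 2/3x_3 + 5/3, x_2x_3 + 3/2x_2 - 4x_3^2 - 3/2x_3 + 3}.

The two bases agree; hence the ideals are identical.

Yes, the ideals are equal.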